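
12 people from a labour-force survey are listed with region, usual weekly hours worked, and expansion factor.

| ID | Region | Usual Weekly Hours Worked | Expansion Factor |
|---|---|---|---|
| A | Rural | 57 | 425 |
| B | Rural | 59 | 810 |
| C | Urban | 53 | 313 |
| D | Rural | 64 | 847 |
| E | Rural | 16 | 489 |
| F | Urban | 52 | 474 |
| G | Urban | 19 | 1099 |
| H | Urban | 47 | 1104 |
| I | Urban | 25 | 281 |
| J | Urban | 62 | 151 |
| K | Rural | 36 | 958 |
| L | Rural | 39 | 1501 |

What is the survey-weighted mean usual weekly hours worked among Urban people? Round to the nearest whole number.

Urban rows: C, F, G, H, I, J
Weighted sum = 53×313 + 52×474 + 19×1099 + 47×1104 + 25×281 + 62×151
  = 130393
Sum of weights = 313 + 474 + 1099 + 1104 + 281 + 151 = 3422
Weighted mean = 130393 / 3422 = 38.104325

38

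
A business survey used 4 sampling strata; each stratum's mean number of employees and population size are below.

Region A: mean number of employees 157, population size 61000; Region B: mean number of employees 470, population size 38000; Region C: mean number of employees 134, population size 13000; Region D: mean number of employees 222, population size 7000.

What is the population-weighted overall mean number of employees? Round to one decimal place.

258.3

Σ Nₕ·x̄ₕ = 157×61000 + 470×38000 + 134×13000 + 222×7000
  = 9577000 + 17860000 + 1742000 + 1554000 = 30733000
Σ Nₕ = 119000
Overall mean = 30733000 / 119000 = 258.2605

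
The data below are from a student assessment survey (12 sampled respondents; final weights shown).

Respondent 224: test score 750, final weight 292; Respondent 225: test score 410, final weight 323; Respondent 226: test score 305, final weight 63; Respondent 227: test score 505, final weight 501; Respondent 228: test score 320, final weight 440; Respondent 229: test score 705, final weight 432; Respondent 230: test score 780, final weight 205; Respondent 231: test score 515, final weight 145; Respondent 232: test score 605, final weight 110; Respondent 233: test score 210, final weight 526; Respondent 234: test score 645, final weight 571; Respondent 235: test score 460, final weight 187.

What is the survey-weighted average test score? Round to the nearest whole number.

Weighted sum = 750×292 + 410×323 + 305×63 + 505×501 + 320×440 + 705×432 + 780×205 + 515×145 + 605×110 + 210×526 + 645×571 + 460×187
  = 219000 + 132430 + 19215 + 253005 + 140800 + 304560 + 159900 + 74675 + 66550 + 110460 + 368295 + 86020 = 1934910
Sum of weights = 292 + 323 + 63 + 501 + 440 + 432 + 205 + 145 + 110 + 526 + 571 + 187 = 3795
Weighted mean = 1934910 / 3795 = 509.85771

510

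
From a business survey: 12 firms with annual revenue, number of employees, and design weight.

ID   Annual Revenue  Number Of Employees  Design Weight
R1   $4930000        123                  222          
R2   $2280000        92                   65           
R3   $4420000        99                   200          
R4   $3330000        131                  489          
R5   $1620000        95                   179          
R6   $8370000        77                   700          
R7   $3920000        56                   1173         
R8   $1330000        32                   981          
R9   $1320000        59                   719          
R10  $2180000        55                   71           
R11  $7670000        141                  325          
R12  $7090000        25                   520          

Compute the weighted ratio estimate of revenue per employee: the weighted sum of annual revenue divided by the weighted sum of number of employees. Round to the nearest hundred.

Σ wᵢ·y = 4930000×222 + 2280000×65 + 4420000×200 + 3330000×489 + 1620000×179 + 8370000×700 + 3920000×1173 + 1330000×981 + 1320000×719 + 2180000×71 + 7670000×325 + 7090000×520
  = 23090310000
Σ wᵢ·x = 123×222 + 92×65 + 99×200 + 131×489 + 95×179 + 77×700 + 56×1173 + 32×981 + 59×719 + 55×71 + 141×325 + 25×520
  = 27306 + 5980 + 19800 + 64059 + 17005 + 53900 + 65688 + 31392 + 42421 + 3905 + 45825 + 13000 = 390281
Ratio = 23090310000 / 390281 = 59163.295

59200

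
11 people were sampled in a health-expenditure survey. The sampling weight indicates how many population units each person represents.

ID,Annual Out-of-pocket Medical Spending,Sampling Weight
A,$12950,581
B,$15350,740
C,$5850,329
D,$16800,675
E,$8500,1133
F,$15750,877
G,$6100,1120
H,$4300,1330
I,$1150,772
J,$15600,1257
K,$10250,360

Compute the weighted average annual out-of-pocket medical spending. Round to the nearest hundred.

Weighted sum = 92328850
Sum of weights = 9174
Weighted mean = 92328850 / 9174 = 10064.187

10100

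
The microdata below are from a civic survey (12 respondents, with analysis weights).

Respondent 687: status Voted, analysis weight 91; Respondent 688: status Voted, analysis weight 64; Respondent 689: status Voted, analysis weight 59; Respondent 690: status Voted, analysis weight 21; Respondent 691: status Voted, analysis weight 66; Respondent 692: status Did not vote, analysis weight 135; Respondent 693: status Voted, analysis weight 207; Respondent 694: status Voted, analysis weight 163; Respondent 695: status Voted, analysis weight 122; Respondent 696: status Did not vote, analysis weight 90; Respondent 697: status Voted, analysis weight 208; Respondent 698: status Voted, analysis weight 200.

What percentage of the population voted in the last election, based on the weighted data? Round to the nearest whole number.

Sum of weights for 'Voted' = 91 + 64 + 59 + 21 + 66 + 207 + 163 + 122 + 208 + 200 = 1201
Total weight = 91 + 64 + 59 + 21 + 66 + 135 + 207 + 163 + 122 + 90 + 208 + 200 = 1426
Weighted proportion = 1201 / 1426 = 0.84221599 → 84.221599%

84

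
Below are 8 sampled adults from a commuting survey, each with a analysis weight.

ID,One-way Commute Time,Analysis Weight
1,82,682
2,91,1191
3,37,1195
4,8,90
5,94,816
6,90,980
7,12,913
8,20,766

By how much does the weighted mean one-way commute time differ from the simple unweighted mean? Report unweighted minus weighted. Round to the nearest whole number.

Unweighted sum = 82 + 91 + 37 + 8 + 94 + 90 + 12 + 20 = 434
Unweighted mean = 434 / 8 = 54.25
Weighted sum = 82×682 + 91×1191 + 37×1195 + 8×90 + 94×816 + 90×980 + 12×913 + 20×766
  = 400420
Sum of weights = 682 + 1191 + 1195 + 90 + 816 + 980 + 913 + 766 = 6633
Weighted mean = 400420 / 6633 = 60.367858
Difference (unweighted minus weighted) = -6.1178577

-6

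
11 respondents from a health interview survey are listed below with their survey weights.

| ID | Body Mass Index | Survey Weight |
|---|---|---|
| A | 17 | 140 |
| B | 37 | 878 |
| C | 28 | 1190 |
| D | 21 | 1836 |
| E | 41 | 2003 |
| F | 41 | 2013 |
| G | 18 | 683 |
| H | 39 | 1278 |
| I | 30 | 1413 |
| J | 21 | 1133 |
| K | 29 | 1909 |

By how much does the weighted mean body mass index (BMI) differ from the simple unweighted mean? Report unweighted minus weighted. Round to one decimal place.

-2.2

Unweighted sum = 322
Unweighted mean = 322 / 11 = 29.272727
Weighted sum = 17×140 + 37×878 + 28×1190 + 21×1836 + 41×2003 + 41×2013 + 18×683 + 39×1278 + 30×1413 + 21×1133 + 29×1909
  = 455078
Sum of weights = 140 + 878 + 1190 + 1836 + 2003 + 2013 + 683 + 1278 + 1413 + 1133 + 1909 = 14476
Weighted mean = 455078 / 14476 = 31.436723
Difference (unweighted minus weighted) = -2.1639956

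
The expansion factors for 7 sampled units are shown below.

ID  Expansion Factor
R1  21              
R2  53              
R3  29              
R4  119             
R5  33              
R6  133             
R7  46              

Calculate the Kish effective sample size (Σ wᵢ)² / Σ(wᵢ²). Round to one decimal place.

4.8

Σ wᵢ = 21 + 53 + 29 + 119 + 33 + 133 + 46 = 434
Σ wᵢ² = 441 + 2809 + 841 + 14161 + 1089 + 17689 + 2116 = 39146
n_eff = 434² / 39146 = 188356 / 39146 = 4.8116283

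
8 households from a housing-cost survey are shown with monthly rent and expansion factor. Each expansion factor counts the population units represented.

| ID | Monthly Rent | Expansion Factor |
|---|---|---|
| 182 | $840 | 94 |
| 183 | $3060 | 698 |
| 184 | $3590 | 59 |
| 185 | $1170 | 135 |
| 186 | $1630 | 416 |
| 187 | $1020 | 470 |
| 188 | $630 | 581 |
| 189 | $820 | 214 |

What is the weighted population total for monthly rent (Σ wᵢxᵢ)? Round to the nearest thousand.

Weighted total = 840×94 + 3060×698 + 3590×59 + 1170×135 + 1630×416 + 1020×470 + 630×581 + 820×214
  = 4283590

4284000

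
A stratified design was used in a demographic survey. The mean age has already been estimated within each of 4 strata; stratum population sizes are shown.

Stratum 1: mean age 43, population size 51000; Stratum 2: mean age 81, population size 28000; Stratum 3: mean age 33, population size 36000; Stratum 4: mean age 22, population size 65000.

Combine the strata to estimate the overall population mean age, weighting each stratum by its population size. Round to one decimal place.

Σ Nₕ·x̄ₕ = 43×51000 + 81×28000 + 33×36000 + 22×65000
  = 2193000 + 2268000 + 1188000 + 1430000 = 7079000
Σ Nₕ = 51000 + 28000 + 36000 + 65000 = 180000
Overall mean = 7079000 / 180000 = 39.327778

39.3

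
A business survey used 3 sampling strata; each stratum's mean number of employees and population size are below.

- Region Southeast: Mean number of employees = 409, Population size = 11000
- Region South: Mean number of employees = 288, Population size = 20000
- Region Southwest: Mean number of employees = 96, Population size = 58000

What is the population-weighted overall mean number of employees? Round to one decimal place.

177.8

Σ Nₕ·x̄ₕ = 15827000
Σ Nₕ = 11000 + 20000 + 58000 = 89000
Overall mean = 15827000 / 89000 = 177.83146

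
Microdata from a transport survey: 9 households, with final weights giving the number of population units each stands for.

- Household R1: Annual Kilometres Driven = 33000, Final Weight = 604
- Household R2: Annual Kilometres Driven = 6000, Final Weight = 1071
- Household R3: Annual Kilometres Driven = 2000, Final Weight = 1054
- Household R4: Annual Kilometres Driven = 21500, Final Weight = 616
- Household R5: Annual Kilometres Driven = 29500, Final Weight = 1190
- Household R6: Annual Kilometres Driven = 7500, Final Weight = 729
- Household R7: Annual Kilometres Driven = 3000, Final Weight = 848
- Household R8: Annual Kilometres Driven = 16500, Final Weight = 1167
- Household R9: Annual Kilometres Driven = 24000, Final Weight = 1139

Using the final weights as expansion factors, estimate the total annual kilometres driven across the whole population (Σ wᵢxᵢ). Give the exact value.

Weighted total = 33000×604 + 6000×1071 + 2000×1054 + 21500×616 + 29500×1190 + 7500×729 + 3000×848 + 16500×1167 + 24000×1139
  = 131418000

131418000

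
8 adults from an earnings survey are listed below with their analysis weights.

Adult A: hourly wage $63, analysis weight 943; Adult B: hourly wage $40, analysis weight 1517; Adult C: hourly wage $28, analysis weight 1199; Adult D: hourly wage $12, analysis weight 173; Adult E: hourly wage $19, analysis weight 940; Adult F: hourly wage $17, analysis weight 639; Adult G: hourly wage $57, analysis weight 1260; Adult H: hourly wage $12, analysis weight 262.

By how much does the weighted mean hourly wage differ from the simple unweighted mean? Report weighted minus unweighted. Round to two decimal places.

6.42

Unweighted sum = 63 + 40 + 28 + 12 + 19 + 17 + 57 + 12 = 248
Unweighted mean = 248 / 8 = 31
Weighted sum = 63×943 + 40×1517 + 28×1199 + 12×173 + 19×940 + 17×639 + 57×1260 + 12×262
  = 59409 + 60680 + 33572 + 2076 + 17860 + 10863 + 71820 + 3144 = 259424
Sum of weights = 6933
Weighted mean = 259424 / 6933 = 37.418722
Difference (weighted minus unweighted) = 6.4187221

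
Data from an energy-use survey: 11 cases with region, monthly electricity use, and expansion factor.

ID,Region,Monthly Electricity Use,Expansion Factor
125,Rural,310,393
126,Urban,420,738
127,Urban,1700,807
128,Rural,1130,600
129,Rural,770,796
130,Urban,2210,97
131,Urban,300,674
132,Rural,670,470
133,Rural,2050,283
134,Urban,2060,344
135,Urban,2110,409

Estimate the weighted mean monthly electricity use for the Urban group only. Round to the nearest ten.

1200

Urban rows: 126, 127, 130, 131, 134, 135
Weighted sum = 420×738 + 1700×807 + 2210×97 + 300×674 + 2060×344 + 2110×409
  = 309960 + 1371900 + 214370 + 202200 + 708640 + 862990 = 3670060
Sum of weights = 738 + 807 + 97 + 674 + 344 + 409 = 3069
Weighted mean = 3670060 / 3069 = 1195.8488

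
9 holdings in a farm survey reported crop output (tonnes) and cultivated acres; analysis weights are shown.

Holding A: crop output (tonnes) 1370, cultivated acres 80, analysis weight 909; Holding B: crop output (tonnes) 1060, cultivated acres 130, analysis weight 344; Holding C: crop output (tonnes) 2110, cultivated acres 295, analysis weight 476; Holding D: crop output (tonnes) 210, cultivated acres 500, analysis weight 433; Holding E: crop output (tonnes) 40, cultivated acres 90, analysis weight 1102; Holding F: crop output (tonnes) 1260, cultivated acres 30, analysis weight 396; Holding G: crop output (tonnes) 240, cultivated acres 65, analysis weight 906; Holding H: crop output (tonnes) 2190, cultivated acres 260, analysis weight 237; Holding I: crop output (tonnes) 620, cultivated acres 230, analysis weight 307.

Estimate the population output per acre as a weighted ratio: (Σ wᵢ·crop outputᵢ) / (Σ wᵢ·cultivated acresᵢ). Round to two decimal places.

Σ wᵢ·y = 1370×909 + 1060×344 + 2110×476 + 210×433 + 40×1102 + 1260×396 + 240×906 + 2190×237 + 620×307
  = 1245330 + 364640 + 1004360 + 90930 + 44080 + 498960 + 217440 + 519030 + 190340 = 4175110
Σ wᵢ·x = 80×909 + 130×344 + 295×476 + 500×433 + 90×1102 + 30×396 + 65×906 + 260×237 + 230×307
  = 72720 + 44720 + 140420 + 216500 + 99180 + 11880 + 58890 + 61620 + 70610 = 776540
Ratio = 4175110 / 776540 = 5.376555

5.38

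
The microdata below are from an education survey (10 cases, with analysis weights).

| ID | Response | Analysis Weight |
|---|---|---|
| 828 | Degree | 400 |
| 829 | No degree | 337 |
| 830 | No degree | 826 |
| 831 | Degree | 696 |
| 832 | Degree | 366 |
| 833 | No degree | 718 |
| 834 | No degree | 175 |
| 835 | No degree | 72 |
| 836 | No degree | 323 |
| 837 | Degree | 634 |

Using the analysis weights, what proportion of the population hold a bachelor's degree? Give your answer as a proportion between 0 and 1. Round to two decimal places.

0.46

Sum of weights for 'Degree' = 400 + 696 + 366 + 634 = 2096
Total weight = 4547
Weighted proportion = 2096 / 4547 = 0.46096327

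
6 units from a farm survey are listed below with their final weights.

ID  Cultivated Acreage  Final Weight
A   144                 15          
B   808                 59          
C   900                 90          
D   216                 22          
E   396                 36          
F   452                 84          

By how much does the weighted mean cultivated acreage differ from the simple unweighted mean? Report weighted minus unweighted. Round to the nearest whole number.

128

Unweighted sum = 144 + 808 + 900 + 216 + 396 + 452 = 2916
Unweighted mean = 2916 / 6 = 486
Weighted sum = 144×15 + 808×59 + 900×90 + 216×22 + 396×36 + 452×84
  = 2160 + 47672 + 81000 + 4752 + 14256 + 37968 = 187808
Sum of weights = 15 + 59 + 90 + 22 + 36 + 84 = 306
Weighted mean = 187808 / 306 = 613.75163
Difference (weighted minus unweighted) = 127.75163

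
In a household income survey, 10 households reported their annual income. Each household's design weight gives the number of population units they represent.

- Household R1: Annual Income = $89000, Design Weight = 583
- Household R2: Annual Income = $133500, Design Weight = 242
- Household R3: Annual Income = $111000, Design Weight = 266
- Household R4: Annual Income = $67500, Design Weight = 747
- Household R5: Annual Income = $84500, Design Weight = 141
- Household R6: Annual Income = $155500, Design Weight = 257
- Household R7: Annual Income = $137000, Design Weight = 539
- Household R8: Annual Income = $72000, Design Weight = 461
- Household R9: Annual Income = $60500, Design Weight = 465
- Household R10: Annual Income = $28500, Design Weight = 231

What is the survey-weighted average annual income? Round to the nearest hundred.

91000

Weighted sum = 357771500
Sum of weights = 3932
Weighted mean = 357771500 / 3932 = 90989.7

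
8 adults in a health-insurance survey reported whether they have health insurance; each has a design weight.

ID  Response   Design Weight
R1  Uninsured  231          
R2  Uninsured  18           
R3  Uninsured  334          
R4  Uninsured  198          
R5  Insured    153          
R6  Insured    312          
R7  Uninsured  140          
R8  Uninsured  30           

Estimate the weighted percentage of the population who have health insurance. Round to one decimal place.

32.8

Sum of weights for 'Insured' = 153 + 312 = 465
Total weight = 231 + 18 + 334 + 198 + 153 + 312 + 140 + 30 = 1416
Weighted proportion = 465 / 1416 = 0.32838983 → 32.838983%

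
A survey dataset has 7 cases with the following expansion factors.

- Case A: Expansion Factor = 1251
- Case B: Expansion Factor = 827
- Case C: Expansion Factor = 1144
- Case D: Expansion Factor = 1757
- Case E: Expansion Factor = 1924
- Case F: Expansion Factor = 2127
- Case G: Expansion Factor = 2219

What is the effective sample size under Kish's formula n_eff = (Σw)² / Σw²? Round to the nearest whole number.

Σ wᵢ = 1251 + 827 + 1144 + 1757 + 1924 + 2127 + 2219 = 11249
Σ wᵢ² = 1565001 + 683929 + 1308736 + 3087049 + 3701776 + 4524129 + 4923961 = 19794581
n_eff = 11249² / 19794581 = 126540001 / 19794581 = 6.3926587

6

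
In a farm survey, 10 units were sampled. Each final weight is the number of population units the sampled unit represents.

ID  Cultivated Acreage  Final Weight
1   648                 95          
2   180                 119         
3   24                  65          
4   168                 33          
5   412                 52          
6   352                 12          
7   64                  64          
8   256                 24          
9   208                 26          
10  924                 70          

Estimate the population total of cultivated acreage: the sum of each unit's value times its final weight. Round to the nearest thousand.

Weighted total = 648×95 + 180×119 + 24×65 + 168×33 + 412×52 + 352×12 + 64×64 + 256×24 + 208×26 + 924×70
  = 61560 + 21420 + 1560 + 5544 + 21424 + 4224 + 4096 + 6144 + 5408 + 64680 = 196060

196000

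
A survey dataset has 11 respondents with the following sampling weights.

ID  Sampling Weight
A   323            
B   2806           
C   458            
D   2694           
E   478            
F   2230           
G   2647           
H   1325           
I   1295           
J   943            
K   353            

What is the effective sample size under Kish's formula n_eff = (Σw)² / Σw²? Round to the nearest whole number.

Σ wᵢ = 15552
Σ wᵢ² = 32099866
n_eff = 15552² / 32099866 = 241864704 / 32099866 = 7.5347574

8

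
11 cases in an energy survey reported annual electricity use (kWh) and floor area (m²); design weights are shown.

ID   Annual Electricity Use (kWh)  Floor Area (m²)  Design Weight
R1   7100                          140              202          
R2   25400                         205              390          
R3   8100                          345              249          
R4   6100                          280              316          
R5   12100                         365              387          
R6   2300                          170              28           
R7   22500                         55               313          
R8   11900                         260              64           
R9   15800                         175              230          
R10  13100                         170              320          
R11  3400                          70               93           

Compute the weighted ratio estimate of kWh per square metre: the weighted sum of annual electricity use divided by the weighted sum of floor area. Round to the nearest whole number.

64

Σ wᵢ·y = 7100×202 + 25400×390 + 8100×249 + 6100×316 + 12100×387 + 2300×28 + 22500×313 + 11900×64 + 15800×230 + 13100×320 + 3400×93
  = 35978100
Σ wᵢ·x = 140×202 + 205×390 + 345×249 + 280×316 + 365×387 + 170×28 + 55×313 + 260×64 + 175×230 + 170×320 + 70×93
  = 28280 + 79950 + 85905 + 88480 + 141255 + 4760 + 17215 + 16640 + 40250 + 54400 + 6510 = 563645
Ratio = 35978100 / 563645 = 63.831135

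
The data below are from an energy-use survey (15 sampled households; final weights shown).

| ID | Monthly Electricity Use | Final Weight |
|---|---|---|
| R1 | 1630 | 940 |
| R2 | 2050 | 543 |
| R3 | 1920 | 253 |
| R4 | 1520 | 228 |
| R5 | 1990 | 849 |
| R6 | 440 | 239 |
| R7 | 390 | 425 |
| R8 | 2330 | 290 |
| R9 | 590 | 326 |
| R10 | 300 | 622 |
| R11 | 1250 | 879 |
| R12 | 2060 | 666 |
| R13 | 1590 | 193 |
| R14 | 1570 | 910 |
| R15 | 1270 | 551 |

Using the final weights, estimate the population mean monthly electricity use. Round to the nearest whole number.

Weighted sum = 11398780
Sum of weights = 7914
Weighted mean = 11398780 / 7914 = 1440.3311

1440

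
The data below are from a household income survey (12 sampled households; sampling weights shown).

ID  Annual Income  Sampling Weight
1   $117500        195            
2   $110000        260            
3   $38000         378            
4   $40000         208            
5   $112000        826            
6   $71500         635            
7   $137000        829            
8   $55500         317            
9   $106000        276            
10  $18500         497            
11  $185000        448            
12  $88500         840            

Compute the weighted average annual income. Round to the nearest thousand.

Weighted sum = 117500×195 + 110000×260 + 38000×378 + 40000×208 + 112000×826 + 71500×635 + 137000×829 + 55500×317 + 106000×276 + 18500×497 + 185000×448 + 88500×840
  = 22912500 + 28600000 + 14364000 + 8320000 + 92512000 + 45402500 + 113573000 + 17593500 + 29256000 + 9194500 + 82880000 + 74340000 = 538948000
Sum of weights = 195 + 260 + 378 + 208 + 826 + 635 + 829 + 317 + 276 + 497 + 448 + 840 = 5709
Weighted mean = 538948000 / 5709 = 94403.223

94000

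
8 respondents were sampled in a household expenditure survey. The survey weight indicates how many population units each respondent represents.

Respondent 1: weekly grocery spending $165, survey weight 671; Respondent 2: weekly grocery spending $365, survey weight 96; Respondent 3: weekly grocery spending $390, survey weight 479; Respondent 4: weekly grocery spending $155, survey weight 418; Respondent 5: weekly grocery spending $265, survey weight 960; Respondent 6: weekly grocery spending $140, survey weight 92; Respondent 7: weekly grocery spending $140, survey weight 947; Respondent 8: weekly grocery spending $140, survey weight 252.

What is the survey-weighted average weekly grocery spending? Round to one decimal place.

212.6

Weighted sum = 165×671 + 365×96 + 390×479 + 155×418 + 265×960 + 140×92 + 140×947 + 140×252
  = 110715 + 35040 + 186810 + 64790 + 254400 + 12880 + 132580 + 35280 = 832495
Sum of weights = 671 + 96 + 479 + 418 + 960 + 92 + 947 + 252 = 3915
Weighted mean = 832495 / 3915 = 212.6424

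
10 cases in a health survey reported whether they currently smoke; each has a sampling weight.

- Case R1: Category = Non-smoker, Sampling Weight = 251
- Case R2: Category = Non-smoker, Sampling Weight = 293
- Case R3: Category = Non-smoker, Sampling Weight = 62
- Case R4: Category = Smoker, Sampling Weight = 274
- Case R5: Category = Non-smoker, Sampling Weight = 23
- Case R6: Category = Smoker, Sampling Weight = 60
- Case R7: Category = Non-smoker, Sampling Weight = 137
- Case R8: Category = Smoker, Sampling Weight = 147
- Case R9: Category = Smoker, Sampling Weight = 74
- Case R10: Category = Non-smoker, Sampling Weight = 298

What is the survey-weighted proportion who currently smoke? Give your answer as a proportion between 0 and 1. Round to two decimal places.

Sum of weights for 'Smoker' = 274 + 60 + 147 + 74 = 555
Total weight = 1619
Weighted proportion = 555 / 1619 = 0.3428042

0.34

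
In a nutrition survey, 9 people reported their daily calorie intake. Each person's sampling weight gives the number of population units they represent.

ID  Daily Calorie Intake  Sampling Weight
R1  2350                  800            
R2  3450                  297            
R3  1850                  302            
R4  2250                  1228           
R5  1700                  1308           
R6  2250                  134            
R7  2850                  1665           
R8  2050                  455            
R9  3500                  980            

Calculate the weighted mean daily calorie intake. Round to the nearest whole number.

Weighted sum = 2350×800 + 3450×297 + 1850×302 + 2250×1228 + 1700×1308 + 2250×134 + 2850×1665 + 2050×455 + 3500×980
  = 1880000 + 1024650 + 558700 + 2763000 + 2223600 + 301500 + 4745250 + 932750 + 3430000 = 17859450
Sum of weights = 800 + 297 + 302 + 1228 + 1308 + 134 + 1665 + 455 + 980 = 7169
Weighted mean = 17859450 / 7169 = 2491.2052

2491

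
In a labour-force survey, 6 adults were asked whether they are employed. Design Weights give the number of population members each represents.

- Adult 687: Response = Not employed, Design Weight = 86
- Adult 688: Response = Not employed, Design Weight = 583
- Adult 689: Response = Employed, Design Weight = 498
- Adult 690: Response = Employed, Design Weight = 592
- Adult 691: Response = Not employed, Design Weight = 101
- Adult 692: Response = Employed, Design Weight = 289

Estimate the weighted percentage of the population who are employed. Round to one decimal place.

Sum of weights for 'Employed' = 498 + 592 + 289 = 1379
Total weight = 86 + 583 + 498 + 592 + 101 + 289 = 2149
Weighted proportion = 1379 / 2149 = 0.64169381 → 64.169381%

64.2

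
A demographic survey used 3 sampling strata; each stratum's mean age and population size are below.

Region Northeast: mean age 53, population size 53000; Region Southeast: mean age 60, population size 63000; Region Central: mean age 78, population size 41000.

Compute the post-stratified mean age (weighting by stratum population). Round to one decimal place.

Σ Nₕ·x̄ₕ = 53×53000 + 60×63000 + 78×41000
  = 2809000 + 3780000 + 3198000 = 9787000
Σ Nₕ = 53000 + 63000 + 41000 = 157000
Overall mean = 9787000 / 157000 = 62.33758

62.3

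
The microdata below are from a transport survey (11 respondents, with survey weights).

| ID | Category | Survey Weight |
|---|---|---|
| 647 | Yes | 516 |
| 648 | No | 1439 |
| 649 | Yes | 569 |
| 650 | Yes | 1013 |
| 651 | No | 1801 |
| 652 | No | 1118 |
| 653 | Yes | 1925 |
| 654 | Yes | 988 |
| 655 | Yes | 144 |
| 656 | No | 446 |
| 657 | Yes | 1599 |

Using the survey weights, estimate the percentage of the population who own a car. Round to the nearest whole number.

Sum of weights for 'Yes' = 516 + 569 + 1013 + 1925 + 988 + 144 + 1599 = 6754
Total weight = 11558
Weighted proportion = 6754 / 11558 = 0.58435716 → 58.435716%

58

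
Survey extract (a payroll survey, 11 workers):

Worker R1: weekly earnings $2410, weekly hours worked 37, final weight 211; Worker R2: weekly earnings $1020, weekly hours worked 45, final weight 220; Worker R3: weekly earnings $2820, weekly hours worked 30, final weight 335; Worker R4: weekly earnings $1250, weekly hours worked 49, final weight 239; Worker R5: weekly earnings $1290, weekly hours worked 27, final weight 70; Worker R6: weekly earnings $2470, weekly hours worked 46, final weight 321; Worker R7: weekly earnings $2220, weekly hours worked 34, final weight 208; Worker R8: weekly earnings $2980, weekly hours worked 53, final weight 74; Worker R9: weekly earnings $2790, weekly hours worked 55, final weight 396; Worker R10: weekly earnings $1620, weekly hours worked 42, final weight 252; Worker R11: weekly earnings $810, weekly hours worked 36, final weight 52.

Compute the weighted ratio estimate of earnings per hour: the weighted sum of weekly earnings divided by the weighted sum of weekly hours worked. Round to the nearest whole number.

50

Σ wᵢ·y = 2410×211 + 1020×220 + 2820×335 + 1250×239 + 1290×70 + 2470×321 + 2220×208 + 2980×74 + 2790×396 + 1620×252 + 810×52
  = 508510 + 224400 + 944700 + 298750 + 90300 + 792870 + 461760 + 220520 + 1104840 + 408240 + 42120 = 5097010
Σ wᵢ·x = 37×211 + 45×220 + 30×335 + 49×239 + 27×70 + 46×321 + 34×208 + 53×74 + 55×396 + 42×252 + 36×52
  = 7807 + 9900 + 10050 + 11711 + 1890 + 14766 + 7072 + 3922 + 21780 + 10584 + 1872 = 101354
Ratio = 5097010 / 101354 = 50.289184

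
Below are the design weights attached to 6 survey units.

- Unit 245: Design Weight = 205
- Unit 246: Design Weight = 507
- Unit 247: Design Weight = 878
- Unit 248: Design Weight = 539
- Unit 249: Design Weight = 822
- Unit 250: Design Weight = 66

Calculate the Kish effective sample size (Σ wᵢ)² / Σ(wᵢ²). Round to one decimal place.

4.5

Σ wᵢ = 205 + 507 + 878 + 539 + 822 + 66 = 3017
Σ wᵢ² = 42025 + 257049 + 770884 + 290521 + 675684 + 4356 = 2040519
n_eff = 3017² / 2040519 = 9102289 / 2040519 = 4.4607715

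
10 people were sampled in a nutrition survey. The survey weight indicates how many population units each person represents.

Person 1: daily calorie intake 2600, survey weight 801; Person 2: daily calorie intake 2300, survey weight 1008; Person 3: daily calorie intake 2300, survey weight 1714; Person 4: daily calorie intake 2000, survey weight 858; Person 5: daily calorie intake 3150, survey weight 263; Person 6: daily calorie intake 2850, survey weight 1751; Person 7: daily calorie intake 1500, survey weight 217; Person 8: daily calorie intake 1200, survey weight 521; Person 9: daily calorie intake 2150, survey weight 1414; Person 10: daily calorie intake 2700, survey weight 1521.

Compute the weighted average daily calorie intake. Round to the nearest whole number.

Weighted sum = 2600×801 + 2300×1008 + 2300×1714 + 2000×858 + 3150×263 + 2850×1751 + 1500×217 + 1200×521 + 2150×1414 + 2700×1521
  = 2082600 + 2318400 + 3942200 + 1716000 + 828450 + 4990350 + 325500 + 625200 + 3040100 + 4106700 = 23975500
Sum of weights = 801 + 1008 + 1714 + 858 + 263 + 1751 + 217 + 521 + 1414 + 1521 = 10068
Weighted mean = 23975500 / 10068 = 2381.3568

2381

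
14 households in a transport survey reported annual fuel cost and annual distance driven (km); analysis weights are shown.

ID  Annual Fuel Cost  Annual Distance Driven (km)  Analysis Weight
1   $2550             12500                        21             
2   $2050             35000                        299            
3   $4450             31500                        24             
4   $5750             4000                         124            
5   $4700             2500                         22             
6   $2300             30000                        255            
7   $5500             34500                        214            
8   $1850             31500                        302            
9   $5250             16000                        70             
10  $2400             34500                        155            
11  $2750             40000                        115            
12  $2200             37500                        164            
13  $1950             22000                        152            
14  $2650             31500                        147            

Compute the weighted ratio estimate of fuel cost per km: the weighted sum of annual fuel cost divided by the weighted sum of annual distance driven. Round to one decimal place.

0.1

Σ wᵢ·y = 6014400
Σ wᵢ·x = 61772500
Ratio = 6014400 / 61772500 = 0.097363714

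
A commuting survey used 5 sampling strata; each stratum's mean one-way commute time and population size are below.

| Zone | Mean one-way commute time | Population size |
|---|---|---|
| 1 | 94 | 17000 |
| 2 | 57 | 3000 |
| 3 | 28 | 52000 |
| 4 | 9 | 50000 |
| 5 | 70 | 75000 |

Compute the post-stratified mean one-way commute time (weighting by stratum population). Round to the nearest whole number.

45

Σ Nₕ·x̄ₕ = 94×17000 + 57×3000 + 28×52000 + 9×50000 + 70×75000
  = 1598000 + 171000 + 1456000 + 450000 + 5250000 = 8925000
Σ Nₕ = 17000 + 3000 + 52000 + 50000 + 75000 = 197000
Overall mean = 8925000 / 197000 = 45.304569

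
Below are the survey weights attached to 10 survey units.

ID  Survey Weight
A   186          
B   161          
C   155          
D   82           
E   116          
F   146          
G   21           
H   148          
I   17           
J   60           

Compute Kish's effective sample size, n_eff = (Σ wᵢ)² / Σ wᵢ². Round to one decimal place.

7.8

Σ wᵢ = 186 + 161 + 155 + 82 + 116 + 146 + 21 + 148 + 17 + 60 = 1092
Σ wᵢ² = 34596 + 25921 + 24025 + 6724 + 13456 + 21316 + 441 + 21904 + 289 + 3600 = 152272
n_eff = 1092² / 152272 = 1192464 / 152272 = 7.8311443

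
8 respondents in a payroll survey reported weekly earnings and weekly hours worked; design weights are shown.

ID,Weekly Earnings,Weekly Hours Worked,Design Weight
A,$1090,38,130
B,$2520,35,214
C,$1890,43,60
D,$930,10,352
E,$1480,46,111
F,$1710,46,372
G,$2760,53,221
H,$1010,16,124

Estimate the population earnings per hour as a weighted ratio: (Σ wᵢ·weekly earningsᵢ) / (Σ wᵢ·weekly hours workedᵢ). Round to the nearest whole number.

49

Σ wᵢ·y = 1090×130 + 2520×214 + 1890×60 + 930×352 + 1480×111 + 1710×372 + 2760×221 + 1010×124
  = 2657340
Σ wᵢ·x = 38×130 + 35×214 + 43×60 + 10×352 + 46×111 + 46×372 + 53×221 + 16×124
  = 4940 + 7490 + 2580 + 3520 + 5106 + 17112 + 11713 + 1984 = 54445
Ratio = 2657340 / 54445 = 48.807788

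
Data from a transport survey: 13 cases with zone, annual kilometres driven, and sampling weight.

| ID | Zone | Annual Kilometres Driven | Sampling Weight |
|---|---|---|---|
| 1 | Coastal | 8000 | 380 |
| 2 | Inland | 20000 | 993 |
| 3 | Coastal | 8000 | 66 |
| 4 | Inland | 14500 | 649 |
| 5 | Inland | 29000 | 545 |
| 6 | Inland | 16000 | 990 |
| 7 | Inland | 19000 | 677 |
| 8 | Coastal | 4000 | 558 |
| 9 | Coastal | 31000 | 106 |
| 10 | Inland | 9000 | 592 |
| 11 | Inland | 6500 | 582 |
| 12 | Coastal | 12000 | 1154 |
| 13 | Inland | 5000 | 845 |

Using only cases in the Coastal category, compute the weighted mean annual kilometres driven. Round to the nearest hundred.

10100

Coastal rows: 1, 3, 8, 9, 12
Weighted sum = 8000×380 + 8000×66 + 4000×558 + 31000×106 + 12000×1154
  = 3040000 + 528000 + 2232000 + 3286000 + 13848000 = 22934000
Sum of weights = 380 + 66 + 558 + 106 + 1154 = 2264
Weighted mean = 22934000 / 2264 = 10129.859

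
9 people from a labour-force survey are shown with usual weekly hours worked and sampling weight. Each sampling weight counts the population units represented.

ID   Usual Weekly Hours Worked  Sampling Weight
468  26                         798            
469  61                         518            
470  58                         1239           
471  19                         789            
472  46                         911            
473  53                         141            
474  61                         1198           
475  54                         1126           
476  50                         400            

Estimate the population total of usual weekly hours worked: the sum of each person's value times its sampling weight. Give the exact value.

Weighted total = 26×798 + 61×518 + 58×1239 + 19×789 + 46×911 + 53×141 + 61×1198 + 54×1126 + 50×400
  = 20748 + 31598 + 71862 + 14991 + 41906 + 7473 + 73078 + 60804 + 20000 = 342460

342460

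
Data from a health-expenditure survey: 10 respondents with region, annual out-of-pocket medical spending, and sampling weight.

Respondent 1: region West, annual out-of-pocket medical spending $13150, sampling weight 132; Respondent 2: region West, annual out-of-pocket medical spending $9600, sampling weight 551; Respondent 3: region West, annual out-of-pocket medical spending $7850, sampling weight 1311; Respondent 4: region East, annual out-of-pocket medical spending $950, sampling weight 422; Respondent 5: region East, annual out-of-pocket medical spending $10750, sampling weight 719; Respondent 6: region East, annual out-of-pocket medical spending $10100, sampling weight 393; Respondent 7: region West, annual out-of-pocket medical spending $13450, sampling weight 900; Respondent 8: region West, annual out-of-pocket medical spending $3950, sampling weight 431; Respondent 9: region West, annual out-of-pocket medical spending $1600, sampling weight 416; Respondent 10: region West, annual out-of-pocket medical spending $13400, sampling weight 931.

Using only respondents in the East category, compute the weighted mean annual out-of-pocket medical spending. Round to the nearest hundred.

7900

East rows: 4, 5, 6
Weighted sum = 950×422 + 10750×719 + 10100×393
  = 12099450
Sum of weights = 422 + 719 + 393 = 1534
Weighted mean = 12099450 / 1534 = 7887.5163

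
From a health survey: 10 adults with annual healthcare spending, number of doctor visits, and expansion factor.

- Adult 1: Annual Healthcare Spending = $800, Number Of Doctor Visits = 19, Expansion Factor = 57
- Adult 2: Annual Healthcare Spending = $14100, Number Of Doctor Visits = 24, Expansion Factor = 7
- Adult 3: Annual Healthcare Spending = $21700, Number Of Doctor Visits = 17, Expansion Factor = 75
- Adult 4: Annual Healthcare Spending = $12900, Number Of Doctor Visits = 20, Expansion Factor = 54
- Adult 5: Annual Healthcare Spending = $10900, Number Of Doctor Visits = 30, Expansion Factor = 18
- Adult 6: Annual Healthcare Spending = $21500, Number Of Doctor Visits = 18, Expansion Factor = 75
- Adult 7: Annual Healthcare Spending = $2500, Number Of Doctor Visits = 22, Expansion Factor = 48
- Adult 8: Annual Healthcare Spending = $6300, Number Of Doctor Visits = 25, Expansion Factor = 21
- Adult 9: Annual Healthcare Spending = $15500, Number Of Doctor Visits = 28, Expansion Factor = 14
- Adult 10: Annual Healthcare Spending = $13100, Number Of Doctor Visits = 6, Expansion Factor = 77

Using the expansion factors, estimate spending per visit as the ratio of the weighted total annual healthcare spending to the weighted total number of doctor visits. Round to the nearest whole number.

726

Σ wᵢ·y = 800×57 + 14100×7 + 21700×75 + 12900×54 + 10900×18 + 21500×75 + 2500×48 + 6300×21 + 15500×14 + 13100×77
  = 45600 + 98700 + 1627500 + 696600 + 196200 + 1612500 + 120000 + 132300 + 217000 + 1008700 = 5755100
Σ wᵢ·x = 19×57 + 24×7 + 17×75 + 20×54 + 30×18 + 18×75 + 22×48 + 25×21 + 28×14 + 6×77
  = 7931
Ratio = 5755100 / 7931 = 725.6462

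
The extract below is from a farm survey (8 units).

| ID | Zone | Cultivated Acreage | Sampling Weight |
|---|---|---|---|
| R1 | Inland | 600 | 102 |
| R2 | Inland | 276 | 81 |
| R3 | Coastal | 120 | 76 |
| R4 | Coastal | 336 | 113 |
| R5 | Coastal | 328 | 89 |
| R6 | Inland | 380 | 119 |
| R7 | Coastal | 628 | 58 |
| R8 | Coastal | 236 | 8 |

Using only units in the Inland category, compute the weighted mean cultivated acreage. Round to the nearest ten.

Inland rows: R1, R2, R6
Weighted sum = 600×102 + 276×81 + 380×119
  = 61200 + 22356 + 45220 = 128776
Sum of weights = 302
Weighted mean = 128776 / 302 = 426.4106

430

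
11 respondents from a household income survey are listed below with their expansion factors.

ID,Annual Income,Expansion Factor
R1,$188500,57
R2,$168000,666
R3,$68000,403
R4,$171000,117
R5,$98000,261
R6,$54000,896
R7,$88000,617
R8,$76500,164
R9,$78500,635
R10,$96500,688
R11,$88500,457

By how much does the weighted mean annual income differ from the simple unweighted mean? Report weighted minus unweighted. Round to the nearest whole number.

Unweighted sum = 188500 + 168000 + 68000 + 171000 + 98000 + 54000 + 88000 + 76500 + 78500 + 96500 + 88500 = 1175500
Unweighted mean = 1175500 / 11 = 106863.64
Weighted sum = 188500×57 + 168000×666 + 68000×403 + 171000×117 + 98000×261 + 54000×896 + 88000×617 + 76500×164 + 78500×635 + 96500×688 + 88500×457
  = 10744500 + 111888000 + 27404000 + 20007000 + 25578000 + 48384000 + 54296000 + 12546000 + 49847500 + 66392000 + 40444500 = 467531500
Sum of weights = 57 + 666 + 403 + 117 + 261 + 896 + 617 + 164 + 635 + 688 + 457 = 4961
Weighted mean = 467531500 / 4961 = 94241.383
Difference (weighted minus unweighted) = -12622.254

-12622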